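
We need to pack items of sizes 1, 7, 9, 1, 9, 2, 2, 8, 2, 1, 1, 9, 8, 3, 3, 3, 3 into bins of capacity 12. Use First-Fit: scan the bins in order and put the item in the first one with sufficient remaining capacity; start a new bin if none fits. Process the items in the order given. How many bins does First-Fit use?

Put 1 in bin 1; 11 remain.
Put 7 in bin 1; 4 remain.
Put 9 in bin 2; 3 remain.
Put 1 in bin 1; 3 remain.
Put 9 in bin 3; 3 remain.
Put 2 in bin 1; 1 remain.
Put 2 in bin 2; 1 remain.
Put 8 in bin 4; 4 remain.
Put 2 in bin 3; 1 remain.
Put 1 in bin 1; 0 remain.
Put 1 in bin 2; 0 remain.
Put 9 in bin 5; 3 remain.
Put 8 in bin 6; 4 remain.
Put 3 in bin 4; 1 remain.
Put 3 in bin 5; 0 remain.
Put 3 in bin 6; 1 remain.
Put 3 in bin 7; 9 remain.

7 bins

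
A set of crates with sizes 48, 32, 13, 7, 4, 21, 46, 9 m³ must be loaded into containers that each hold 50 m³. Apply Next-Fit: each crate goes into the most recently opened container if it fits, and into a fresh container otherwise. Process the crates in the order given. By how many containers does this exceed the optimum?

1

Next-Fit: [48] [32,13] [7,4,21] [46] [9] → 5 containers.
Total size 180 m³; any packing needs at least ⌈180/50⌉ = 4 containers.
An optimal packing achieves that bound: [48] [46,4] [32,13] [21,9,7] → 4 containers.
Excess: 5 − 4 = 1.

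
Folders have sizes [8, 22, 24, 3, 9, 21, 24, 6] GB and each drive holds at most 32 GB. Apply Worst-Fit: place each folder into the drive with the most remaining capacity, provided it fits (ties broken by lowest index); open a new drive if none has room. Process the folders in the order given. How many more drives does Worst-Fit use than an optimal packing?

0

Worst-Fit: [8,22] [24,3] [9,21] [24,6] → 4 drives.
Total size 117 GB; any packing needs at least ⌈117/32⌉ = 4 drives.
So 4 is already optimal.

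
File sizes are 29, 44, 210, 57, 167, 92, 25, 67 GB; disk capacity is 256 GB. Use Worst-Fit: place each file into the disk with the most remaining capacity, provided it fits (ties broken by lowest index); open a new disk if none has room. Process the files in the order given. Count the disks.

4

29 GB → disk 1 (remaining 227 GB)
44 GB → disk 1 (remaining 183 GB)
210 GB → disk 2 (remaining 46 GB)
57 GB → disk 1 (remaining 126 GB)
167 GB → disk 3 (remaining 89 GB)
92 GB → disk 1 (remaining 34 GB)
25 GB → disk 3 (remaining 64 GB)
67 GB → disk 4 (remaining 189 GB)
Final disks: [29,44,57,92] [210] [167,25] [67].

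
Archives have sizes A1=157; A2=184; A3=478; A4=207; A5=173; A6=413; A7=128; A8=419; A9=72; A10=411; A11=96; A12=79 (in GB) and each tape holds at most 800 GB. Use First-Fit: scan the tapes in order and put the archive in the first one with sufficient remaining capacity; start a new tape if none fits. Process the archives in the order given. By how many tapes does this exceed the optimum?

First-Fit: [157,184,207,173,72] [478,128,96,79] [413] [419] [411] → 5 tapes.
Total size 2817 GB; any packing needs at least ⌈2817/800⌉ = 4 tapes.
An optimal packing achieves that bound: [478,207,96] [419,184,173] [413,157,128,79] [411,72] → 4 tapes.
Excess: 5 − 4 = 1.

1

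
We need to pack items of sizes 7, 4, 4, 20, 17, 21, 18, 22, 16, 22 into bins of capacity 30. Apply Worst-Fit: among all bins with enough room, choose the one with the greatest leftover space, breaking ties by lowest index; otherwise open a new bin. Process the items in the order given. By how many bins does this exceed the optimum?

1

Worst-Fit: [7,4,4] [20] [17] [21] [18] [22] [16] [22] → 8 bins.
7 items exceed 15 (half the capacity), and no two of those can share a bin, so at least 7 bins are needed.
An optimal packing achieves that bound: [22,7] [22,4,4] [21] [20] [18] [17] [16] → 7 bins.
Excess: 8 − 7 = 1.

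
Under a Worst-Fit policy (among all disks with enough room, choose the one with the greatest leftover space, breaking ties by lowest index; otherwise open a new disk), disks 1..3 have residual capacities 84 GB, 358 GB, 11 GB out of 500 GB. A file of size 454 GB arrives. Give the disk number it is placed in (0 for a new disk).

No disk has ≥ 454 GB free, so a new disk is opened.

0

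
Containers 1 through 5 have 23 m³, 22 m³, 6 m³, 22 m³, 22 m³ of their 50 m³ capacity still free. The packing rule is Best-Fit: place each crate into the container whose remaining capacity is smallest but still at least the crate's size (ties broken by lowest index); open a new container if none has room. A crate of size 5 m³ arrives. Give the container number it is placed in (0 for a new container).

3

Containers with room: container 1 (23 m³), container 2 (22 m³), container 3 (6 m³), container 4 (22 m³), container 5 (22 m³).
Tightest fit is container 3 with 6 m³ free.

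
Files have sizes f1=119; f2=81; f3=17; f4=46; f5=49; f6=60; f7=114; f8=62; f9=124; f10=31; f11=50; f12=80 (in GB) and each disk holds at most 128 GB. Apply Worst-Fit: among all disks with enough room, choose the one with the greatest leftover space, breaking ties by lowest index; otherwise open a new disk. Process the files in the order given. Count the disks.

8

f1 (119 GB) → disk 1 (remaining 9 GB)
f2 (81 GB) → disk 2 (remaining 47 GB)
f3 (17 GB) → disk 2 (remaining 30 GB)
f4 (46 GB) → disk 3 (remaining 82 GB)
f5 (49 GB) → disk 3 (remaining 33 GB)
f6 (60 GB) → disk 4 (remaining 68 GB)
f7 (114 GB) → disk 5 (remaining 14 GB)
f8 (62 GB) → disk 4 (remaining 6 GB)
f9 (124 GB) → disk 6 (remaining 4 GB)
f10 (31 GB) → disk 3 (remaining 2 GB)
f11 (50 GB) → disk 7 (remaining 78 GB)
f12 (80 GB) → disk 8 (remaining 48 GB)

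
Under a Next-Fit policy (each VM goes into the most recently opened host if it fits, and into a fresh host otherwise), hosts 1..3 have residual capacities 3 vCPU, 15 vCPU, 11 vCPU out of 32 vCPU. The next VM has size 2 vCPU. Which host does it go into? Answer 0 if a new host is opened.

3

Next-Fit only looks at host 3, which has 11 vCPU free.
2 vCPU fits there.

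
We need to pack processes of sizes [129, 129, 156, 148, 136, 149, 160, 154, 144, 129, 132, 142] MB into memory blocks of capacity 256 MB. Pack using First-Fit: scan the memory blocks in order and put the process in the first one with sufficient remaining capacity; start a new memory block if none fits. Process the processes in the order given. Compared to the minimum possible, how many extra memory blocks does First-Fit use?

0

First-Fit: [129] [129] [156] [148] [136] [149] [160] [154] [144] [129] [132] [142] → 12 memory blocks.
12 processes exceed 128 MB (half the capacity), and no two of those can share a memory block, so at least 12 memory blocks are needed.
So 12 is already optimal.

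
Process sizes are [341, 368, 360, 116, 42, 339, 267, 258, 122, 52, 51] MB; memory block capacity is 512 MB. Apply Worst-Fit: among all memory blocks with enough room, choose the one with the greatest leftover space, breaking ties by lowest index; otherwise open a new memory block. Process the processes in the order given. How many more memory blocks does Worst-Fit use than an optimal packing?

0

Worst-Fit: [341,116] [368] [360,42] [339] [267,52,51] [258,122] → 6 memory blocks.
6 processes exceed 256 MB (half the capacity), and no two of those can share a memory block, so at least 6 memory blocks are needed.
So 6 is already optimal.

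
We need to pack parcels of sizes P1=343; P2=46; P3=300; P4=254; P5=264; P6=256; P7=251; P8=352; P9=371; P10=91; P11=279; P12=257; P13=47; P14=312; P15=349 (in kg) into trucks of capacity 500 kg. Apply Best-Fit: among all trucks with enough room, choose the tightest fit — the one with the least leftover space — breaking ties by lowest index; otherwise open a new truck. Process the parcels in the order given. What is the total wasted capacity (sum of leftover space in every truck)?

2228

P1 (343 kg) → truck 1 (remaining 157 kg)
P2 (46 kg) → truck 1 (remaining 111 kg)
P3 (300 kg) → truck 2 (remaining 200 kg)
P4 (254 kg) → truck 3 (remaining 246 kg)
P5 (264 kg) → truck 4 (remaining 236 kg)
P6 (256 kg) → truck 5 (remaining 244 kg)
P7 (251 kg) → truck 6 (remaining 249 kg)
P8 (352 kg) → truck 7 (remaining 148 kg)
P9 (371 kg) → truck 8 (remaining 129 kg)
P10 (91 kg) → truck 1 (remaining 20 kg)
P11 (279 kg) → truck 9 (remaining 221 kg)
P12 (257 kg) → truck 10 (remaining 243 kg)
P13 (47 kg) → truck 8 (remaining 82 kg)
P14 (312 kg) → truck 11 (remaining 188 kg)
P15 (349 kg) → truck 12 (remaining 151 kg)
12 trucks × 500 kg = 6000 kg; used 3772 kg; unused 2228 kg.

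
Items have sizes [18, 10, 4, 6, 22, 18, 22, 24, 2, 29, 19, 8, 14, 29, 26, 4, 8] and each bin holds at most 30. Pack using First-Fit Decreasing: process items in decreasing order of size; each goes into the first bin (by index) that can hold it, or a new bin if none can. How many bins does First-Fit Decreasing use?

10 bins

Sorted descending: 29, 29, 26, 24, 22, 22, 19, 18, 18, 14, 10, 8, 8, 6, 4, 4, 2.
Put 29 in bin 1; 1 remain.
Put 29 in bin 2; 1 remain.
Put 26 in bin 3; 4 remain.
Put 24 in bin 4; 6 remain.
Put 22 in bin 5; 8 remain.
Put 22 in bin 6; 8 remain.
Put 19 in bin 7; 11 remain.
Put 18 in bin 8; 12 remain.
Put 18 in bin 9; 12 remain.
Put 14 in bin 10; 16 remain.
Put 10 in bin 7; 1 remain.
Put 8 in bin 5; 0 remain.
Put 8 in bin 6; 0 remain.
Put 6 in bin 4; 0 remain.
Put 4 in bin 3; 0 remain.
Put 4 in bin 8; 8 remain.
Put 2 in bin 8; 6 remain.
Final bins: [29] [29] [26,4] [24,6] [22,8] [22,8] [19,10] [18,4,2] [18] [14].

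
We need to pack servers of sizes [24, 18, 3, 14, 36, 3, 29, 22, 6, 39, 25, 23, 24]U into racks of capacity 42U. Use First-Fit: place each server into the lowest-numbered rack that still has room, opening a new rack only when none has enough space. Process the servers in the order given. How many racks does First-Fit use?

24U → rack 1 (remaining 18U)
18U → rack 1 (remaining 0U)
3U → rack 2 (remaining 39U)
14U → rack 2 (remaining 25U)
36U → rack 3 (remaining 6U)
3U → rack 2 (remaining 22U)
29U → rack 4 (remaining 13U)
22U → rack 2 (remaining 0U)
6U → rack 3 (remaining 0U)
39U → rack 5 (remaining 3U)
25U → rack 6 (remaining 17U)
23U → rack 7 (remaining 19U)
24U → rack 8 (remaining 18U)

8 racks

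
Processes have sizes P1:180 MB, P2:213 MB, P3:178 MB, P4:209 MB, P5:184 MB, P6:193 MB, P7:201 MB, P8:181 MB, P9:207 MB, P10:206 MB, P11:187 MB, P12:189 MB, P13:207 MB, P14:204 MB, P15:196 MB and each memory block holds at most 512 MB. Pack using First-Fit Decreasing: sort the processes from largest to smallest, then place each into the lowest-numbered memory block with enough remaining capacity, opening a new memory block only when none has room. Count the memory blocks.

Sorted descending: 213, 209, 207, 207, 206, 204, 201, 196, 193, 189, 187, 184, 181, 180, 178.
213 MB → memory block 1 (remaining 299 MB)
209 MB → memory block 1 (remaining 90 MB)
207 MB → memory block 2 (remaining 305 MB)
207 MB → memory block 2 (remaining 98 MB)
206 MB → memory block 3 (remaining 306 MB)
204 MB → memory block 3 (remaining 102 MB)
201 MB → memory block 4 (remaining 311 MB)
196 MB → memory block 4 (remaining 115 MB)
193 MB → memory block 5 (remaining 319 MB)
189 MB → memory block 5 (remaining 130 MB)
187 MB → memory block 6 (remaining 325 MB)
184 MB → memory block 6 (remaining 141 MB)
181 MB → memory block 7 (remaining 331 MB)
180 MB → memory block 7 (remaining 151 MB)
178 MB → memory block 8 (remaining 334 MB)
Final memory blocks: [213,209] [207,207] [206,204] [201,196] [193,189] [187,184] [181,180] [178].

8 memory blocks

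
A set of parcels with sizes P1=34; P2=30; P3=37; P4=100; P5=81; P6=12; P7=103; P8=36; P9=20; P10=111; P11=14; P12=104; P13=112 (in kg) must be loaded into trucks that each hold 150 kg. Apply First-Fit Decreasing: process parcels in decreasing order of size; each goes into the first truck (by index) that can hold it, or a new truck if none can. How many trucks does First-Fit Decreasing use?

Sorted descending: 112, 111, 104, 103, 100, 81, 37, 36, 34, 30, 20, 14, 12.
Put 112 kg in truck 1; 38 kg remain.
Put 111 kg in truck 2; 39 kg remain.
Put 104 kg in truck 3; 46 kg remain.
Put 103 kg in truck 4; 47 kg remain.
Put 100 kg in truck 5; 50 kg remain.
Put 81 kg in truck 6; 69 kg remain.
Put 37 kg in truck 1; 1 kg remain.
Put 36 kg in truck 2; 3 kg remain.
Put 34 kg in truck 3; 12 kg remain.
Put 30 kg in truck 4; 17 kg remain.
Put 20 kg in truck 5; 30 kg remain.
Put 14 kg in truck 4; 3 kg remain.
Put 12 kg in truck 3; 0 kg remain.

6 trucks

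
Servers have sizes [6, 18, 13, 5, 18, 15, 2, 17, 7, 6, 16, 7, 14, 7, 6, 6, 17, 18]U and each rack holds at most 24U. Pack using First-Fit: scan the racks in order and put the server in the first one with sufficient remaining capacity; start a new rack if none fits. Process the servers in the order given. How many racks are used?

9

rack 1: place 6U, 18U left
rack 1: place 18U, 0U left
rack 2: place 13U, 11U left
rack 2: place 5U, 6U left
rack 3: place 18U, 6U left
rack 4: place 15U, 9U left
rack 2: place 2U, 4U left
rack 5: place 17U, 7U left
rack 4: place 7U, 2U left
rack 3: place 6U, 0U left
rack 6: place 16U, 8U left
rack 5: place 7U, 0U left
rack 7: place 14U, 10U left
rack 6: place 7U, 1U left
rack 7: place 6U, 4U left
rack 8: place 6U, 18U left
rack 8: place 17U, 1U left
rack 9: place 18U, 6U left
Final racks: [6,18] [13,5,2] [18,6] [15,7] [17,7] [16,7] [14,6] [6,17] [18].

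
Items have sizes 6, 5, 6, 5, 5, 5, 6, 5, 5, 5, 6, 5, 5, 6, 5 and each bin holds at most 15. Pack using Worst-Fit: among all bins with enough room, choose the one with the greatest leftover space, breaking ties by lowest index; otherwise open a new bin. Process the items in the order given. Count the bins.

7 bins

Put 6 in bin 1; 9 remain.
Put 5 in bin 1; 4 remain.
Put 6 in bin 2; 9 remain.
Put 5 in bin 2; 4 remain.
Put 5 in bin 3; 10 remain.
Put 5 in bin 3; 5 remain.
Put 6 in bin 4; 9 remain.
Put 5 in bin 4; 4 remain.
Put 5 in bin 3; 0 remain.
Put 5 in bin 5; 10 remain.
Put 6 in bin 5; 4 remain.
Put 5 in bin 6; 10 remain.
Put 5 in bin 6; 5 remain.
Put 6 in bin 7; 9 remain.
Put 5 in bin 7; 4 remain.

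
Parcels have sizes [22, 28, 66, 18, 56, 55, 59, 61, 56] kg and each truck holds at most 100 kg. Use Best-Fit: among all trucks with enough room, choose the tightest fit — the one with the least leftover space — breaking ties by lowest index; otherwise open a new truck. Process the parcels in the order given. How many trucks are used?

Put 22 kg in truck 1; 78 kg remain.
Put 28 kg in truck 1; 50 kg remain.
Put 66 kg in truck 2; 34 kg remain.
Put 18 kg in truck 2; 16 kg remain.
Put 56 kg in truck 3; 44 kg remain.
Put 55 kg in truck 4; 45 kg remain.
Put 59 kg in truck 5; 41 kg remain.
Put 61 kg in truck 6; 39 kg remain.
Put 56 kg in truck 7; 44 kg remain.

7 trucks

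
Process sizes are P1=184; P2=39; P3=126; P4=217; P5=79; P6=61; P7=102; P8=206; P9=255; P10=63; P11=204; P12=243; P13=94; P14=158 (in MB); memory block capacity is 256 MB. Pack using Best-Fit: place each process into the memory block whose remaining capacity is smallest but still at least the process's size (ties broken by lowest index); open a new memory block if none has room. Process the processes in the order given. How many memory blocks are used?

9 memory blocks

memory block 1: place P1 (184 MB), 72 MB left
memory block 1: place P2 (39 MB), 33 MB left
memory block 2: place P3 (126 MB), 130 MB left
memory block 3: place P4 (217 MB), 39 MB left
memory block 2: place P5 (79 MB), 51 MB left
memory block 4: place P6 (61 MB), 195 MB left
memory block 4: place P7 (102 MB), 93 MB left
memory block 5: place P8 (206 MB), 50 MB left
memory block 6: place P9 (255 MB), 1 MB left
memory block 4: place P10 (63 MB), 30 MB left
memory block 7: place P11 (204 MB), 52 MB left
memory block 8: place P12 (243 MB), 13 MB left
memory block 9: place P13 (94 MB), 162 MB left
memory block 9: place P14 (158 MB), 4 MB left
Final memory blocks: [184,39] [126,79] [217] [61,102,63] [206] [255] [204] [243] [94,158].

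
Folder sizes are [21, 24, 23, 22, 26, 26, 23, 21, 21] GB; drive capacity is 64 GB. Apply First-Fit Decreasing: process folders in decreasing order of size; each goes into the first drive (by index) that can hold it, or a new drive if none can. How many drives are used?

4 drives

Sorted descending: 26, 26, 24, 23, 23, 22, 21, 21, 21.
26 GB → drive 1 (remaining 38 GB)
26 GB → drive 1 (remaining 12 GB)
24 GB → drive 2 (remaining 40 GB)
23 GB → drive 2 (remaining 17 GB)
23 GB → drive 3 (remaining 41 GB)
22 GB → drive 3 (remaining 19 GB)
21 GB → drive 4 (remaining 43 GB)
21 GB → drive 4 (remaining 22 GB)
21 GB → drive 4 (remaining 1 GB)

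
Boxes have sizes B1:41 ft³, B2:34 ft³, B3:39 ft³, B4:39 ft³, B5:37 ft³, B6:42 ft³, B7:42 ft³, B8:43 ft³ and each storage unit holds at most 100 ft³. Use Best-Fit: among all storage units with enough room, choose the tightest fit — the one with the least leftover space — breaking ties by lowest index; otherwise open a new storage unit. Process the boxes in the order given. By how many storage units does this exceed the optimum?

0

Best-Fit: [41,34] [39,39] [37,42] [42,43] → 4 storage units.
Total size 317 ft³; any packing needs at least ⌈317/100⌉ = 4 storage units.
So 4 is already optimal.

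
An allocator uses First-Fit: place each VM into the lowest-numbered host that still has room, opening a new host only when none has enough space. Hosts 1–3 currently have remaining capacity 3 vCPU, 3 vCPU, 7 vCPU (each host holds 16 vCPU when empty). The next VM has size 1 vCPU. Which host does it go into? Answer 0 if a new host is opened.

1

Hosts with room: host 1 (3 vCPU), host 2 (3 vCPU), host 3 (7 vCPU).
The first with room is host 1.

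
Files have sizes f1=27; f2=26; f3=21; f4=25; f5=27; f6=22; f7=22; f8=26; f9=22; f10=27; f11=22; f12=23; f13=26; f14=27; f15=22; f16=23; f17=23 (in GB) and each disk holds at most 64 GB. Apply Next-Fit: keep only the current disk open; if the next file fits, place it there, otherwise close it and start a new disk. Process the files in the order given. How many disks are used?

Put f1 (27 GB) in disk 1; 37 GB remain.
Put f2 (26 GB) in disk 1; 11 GB remain.
Put f3 (21 GB) in disk 2; 43 GB remain.
Put f4 (25 GB) in disk 2; 18 GB remain.
Put f5 (27 GB) in disk 3; 37 GB remain.
Put f6 (22 GB) in disk 3; 15 GB remain.
Put f7 (22 GB) in disk 4; 42 GB remain.
Put f8 (26 GB) in disk 4; 16 GB remain.
Put f9 (22 GB) in disk 5; 42 GB remain.
Put f10 (27 GB) in disk 5; 15 GB remain.
Put f11 (22 GB) in disk 6; 42 GB remain.
Put f12 (23 GB) in disk 6; 19 GB remain.
Put f13 (26 GB) in disk 7; 38 GB remain.
Put f14 (27 GB) in disk 7; 11 GB remain.
Put f15 (22 GB) in disk 8; 42 GB remain.
Put f16 (23 GB) in disk 8; 19 GB remain.
Put f17 (23 GB) in disk 9; 41 GB remain.

9 disks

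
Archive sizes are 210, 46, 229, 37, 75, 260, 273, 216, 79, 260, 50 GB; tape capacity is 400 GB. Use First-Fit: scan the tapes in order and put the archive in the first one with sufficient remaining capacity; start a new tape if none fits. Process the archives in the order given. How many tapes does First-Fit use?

210 GB → tape 1 (remaining 190 GB)
46 GB → tape 1 (remaining 144 GB)
229 GB → tape 2 (remaining 171 GB)
37 GB → tape 1 (remaining 107 GB)
75 GB → tape 1 (remaining 32 GB)
260 GB → tape 3 (remaining 140 GB)
273 GB → tape 4 (remaining 127 GB)
216 GB → tape 5 (remaining 184 GB)
79 GB → tape 2 (remaining 92 GB)
260 GB → tape 6 (remaining 140 GB)
50 GB → tape 2 (remaining 42 GB)
Final tapes: [210,46,37,75] [229,79,50] [260] [273] [216] [260].

6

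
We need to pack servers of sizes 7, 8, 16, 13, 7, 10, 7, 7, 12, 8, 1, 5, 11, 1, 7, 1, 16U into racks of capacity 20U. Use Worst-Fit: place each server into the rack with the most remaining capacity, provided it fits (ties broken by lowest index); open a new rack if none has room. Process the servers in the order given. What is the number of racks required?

8

rack 1: place 7U, 13U left
rack 1: place 8U, 5U left
rack 2: place 16U, 4U left
rack 3: place 13U, 7U left
rack 3: place 7U, 0U left
rack 4: place 10U, 10U left
rack 4: place 7U, 3U left
rack 5: place 7U, 13U left
rack 5: place 12U, 1U left
rack 6: place 8U, 12U left
rack 6: place 1U, 11U left
rack 6: place 5U, 6U left
rack 7: place 11U, 9U left
rack 7: place 1U, 8U left
rack 7: place 7U, 1U left
rack 6: place 1U, 5U left
rack 8: place 16U, 4U left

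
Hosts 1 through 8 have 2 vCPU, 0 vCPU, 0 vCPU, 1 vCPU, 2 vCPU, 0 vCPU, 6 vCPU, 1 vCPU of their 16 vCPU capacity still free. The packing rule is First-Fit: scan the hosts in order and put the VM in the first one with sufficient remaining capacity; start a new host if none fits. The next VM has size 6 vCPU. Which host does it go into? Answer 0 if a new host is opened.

7

Hosts with room: host 7 (6 vCPU).
The first with room is host 7.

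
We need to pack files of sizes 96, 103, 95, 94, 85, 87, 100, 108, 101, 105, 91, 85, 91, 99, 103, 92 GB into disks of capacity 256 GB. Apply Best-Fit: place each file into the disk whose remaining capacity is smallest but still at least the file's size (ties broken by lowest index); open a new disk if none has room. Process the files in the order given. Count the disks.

96 GB → disk 1 (remaining 160 GB)
103 GB → disk 1 (remaining 57 GB)
95 GB → disk 2 (remaining 161 GB)
94 GB → disk 2 (remaining 67 GB)
85 GB → disk 3 (remaining 171 GB)
87 GB → disk 3 (remaining 84 GB)
100 GB → disk 4 (remaining 156 GB)
108 GB → disk 4 (remaining 48 GB)
101 GB → disk 5 (remaining 155 GB)
105 GB → disk 5 (remaining 50 GB)
91 GB → disk 6 (remaining 165 GB)
85 GB → disk 6 (remaining 80 GB)
91 GB → disk 7 (remaining 165 GB)
99 GB → disk 7 (remaining 66 GB)
103 GB → disk 8 (remaining 153 GB)
92 GB → disk 8 (remaining 61 GB)

8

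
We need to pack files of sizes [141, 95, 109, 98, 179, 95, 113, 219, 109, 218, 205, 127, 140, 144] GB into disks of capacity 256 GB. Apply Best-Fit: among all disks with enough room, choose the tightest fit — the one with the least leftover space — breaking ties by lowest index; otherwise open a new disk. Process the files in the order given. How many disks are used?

10

Put 141 GB in disk 1; 115 GB remain.
Put 95 GB in disk 1; 20 GB remain.
Put 109 GB in disk 2; 147 GB remain.
Put 98 GB in disk 2; 49 GB remain.
Put 179 GB in disk 3; 77 GB remain.
Put 95 GB in disk 4; 161 GB remain.
Put 113 GB in disk 4; 48 GB remain.
Put 219 GB in disk 5; 37 GB remain.
Put 109 GB in disk 6; 147 GB remain.
Put 218 GB in disk 7; 38 GB remain.
Put 205 GB in disk 8; 51 GB remain.
Put 127 GB in disk 6; 20 GB remain.
Put 140 GB in disk 9; 116 GB remain.
Put 144 GB in disk 10; 112 GB remain.
Final disks: [141,95] [109,98] [179] [95,113] [219] [109,127] [218] [205] [140] [144].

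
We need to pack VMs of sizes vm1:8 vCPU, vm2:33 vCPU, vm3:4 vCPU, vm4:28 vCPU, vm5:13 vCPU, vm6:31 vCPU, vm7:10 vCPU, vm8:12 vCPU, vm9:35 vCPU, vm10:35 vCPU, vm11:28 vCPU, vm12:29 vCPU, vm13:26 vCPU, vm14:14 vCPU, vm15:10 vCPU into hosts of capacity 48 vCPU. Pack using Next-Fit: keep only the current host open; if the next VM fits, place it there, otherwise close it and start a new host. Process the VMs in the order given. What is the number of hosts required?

host 1: place vm1 (8 vCPU), 40 vCPU left
host 1: place vm2 (33 vCPU), 7 vCPU left
host 1: place vm3 (4 vCPU), 3 vCPU left
host 2: place vm4 (28 vCPU), 20 vCPU left
host 2: place vm5 (13 vCPU), 7 vCPU left
host 3: place vm6 (31 vCPU), 17 vCPU left
host 3: place vm7 (10 vCPU), 7 vCPU left
host 4: place vm8 (12 vCPU), 36 vCPU left
host 4: place vm9 (35 vCPU), 1 vCPU left
host 5: place vm10 (35 vCPU), 13 vCPU left
host 6: place vm11 (28 vCPU), 20 vCPU left
host 7: place vm12 (29 vCPU), 19 vCPU left
host 8: place vm13 (26 vCPU), 22 vCPU left
host 8: place vm14 (14 vCPU), 8 vCPU left
host 9: place vm15 (10 vCPU), 38 vCPU left

9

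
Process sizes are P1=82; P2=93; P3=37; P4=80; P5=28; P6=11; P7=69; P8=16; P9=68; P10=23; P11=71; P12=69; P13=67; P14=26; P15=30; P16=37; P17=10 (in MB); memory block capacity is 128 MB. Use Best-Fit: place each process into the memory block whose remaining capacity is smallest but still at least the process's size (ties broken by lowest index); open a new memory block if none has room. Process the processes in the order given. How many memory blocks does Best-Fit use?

P1 (82 MB) → memory block 1 (remaining 46 MB)
P2 (93 MB) → memory block 2 (remaining 35 MB)
P3 (37 MB) → memory block 1 (remaining 9 MB)
P4 (80 MB) → memory block 3 (remaining 48 MB)
P5 (28 MB) → memory block 2 (remaining 7 MB)
P6 (11 MB) → memory block 3 (remaining 37 MB)
P7 (69 MB) → memory block 4 (remaining 59 MB)
P8 (16 MB) → memory block 3 (remaining 21 MB)
P9 (68 MB) → memory block 5 (remaining 60 MB)
P10 (23 MB) → memory block 4 (remaining 36 MB)
P11 (71 MB) → memory block 6 (remaining 57 MB)
P12 (69 MB) → memory block 7 (remaining 59 MB)
P13 (67 MB) → memory block 8 (remaining 61 MB)
P14 (26 MB) → memory block 4 (remaining 10 MB)
P15 (30 MB) → memory block 6 (remaining 27 MB)
P16 (37 MB) → memory block 7 (remaining 22 MB)
P17 (10 MB) → memory block 4 (remaining 0 MB)

8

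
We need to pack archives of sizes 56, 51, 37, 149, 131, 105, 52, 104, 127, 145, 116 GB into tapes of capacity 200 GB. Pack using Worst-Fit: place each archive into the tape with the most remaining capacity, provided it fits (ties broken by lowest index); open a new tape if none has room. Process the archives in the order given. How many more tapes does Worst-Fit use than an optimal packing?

Worst-Fit: [56,51,37] [149] [131] [105,52] [104] [127] [145] [116] → 8 tapes.
7 archives exceed 100 GB (half the capacity), and no two of those can share a tape, so at least 7 tapes are needed.
An optimal packing achieves that bound: [149,51] [145,52] [131,56] [127,37] [116] [105] [104] → 7 tapes.
Excess: 8 − 7 = 1.

1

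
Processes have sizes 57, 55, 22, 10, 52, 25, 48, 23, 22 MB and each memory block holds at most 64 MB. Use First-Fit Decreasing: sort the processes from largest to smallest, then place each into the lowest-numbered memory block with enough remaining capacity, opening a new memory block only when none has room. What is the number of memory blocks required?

6

Sorted descending: 57, 55, 52, 48, 25, 23, 22, 22, 10.
memory block 1: place 57 MB, 7 MB left
memory block 2: place 55 MB, 9 MB left
memory block 3: place 52 MB, 12 MB left
memory block 4: place 48 MB, 16 MB left
memory block 5: place 25 MB, 39 MB left
memory block 5: place 23 MB, 16 MB left
memory block 6: place 22 MB, 42 MB left
memory block 6: place 22 MB, 20 MB left
memory block 3: place 10 MB, 2 MB left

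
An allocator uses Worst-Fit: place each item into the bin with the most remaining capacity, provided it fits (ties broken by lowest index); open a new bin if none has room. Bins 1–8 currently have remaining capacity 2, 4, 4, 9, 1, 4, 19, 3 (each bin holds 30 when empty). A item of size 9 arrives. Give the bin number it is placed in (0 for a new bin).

Bins with room: bin 4 (9), bin 7 (19).
Most room is bin 7 with 19 free.

7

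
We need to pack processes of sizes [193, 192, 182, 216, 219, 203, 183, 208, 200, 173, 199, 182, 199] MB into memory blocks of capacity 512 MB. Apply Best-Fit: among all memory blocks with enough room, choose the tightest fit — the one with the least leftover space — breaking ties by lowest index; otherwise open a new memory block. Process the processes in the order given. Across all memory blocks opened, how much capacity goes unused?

1035

memory block 1: place 193 MB, 319 MB left
memory block 1: place 192 MB, 127 MB left
memory block 2: place 182 MB, 330 MB left
memory block 2: place 216 MB, 114 MB left
memory block 3: place 219 MB, 293 MB left
memory block 3: place 203 MB, 90 MB left
memory block 4: place 183 MB, 329 MB left
memory block 4: place 208 MB, 121 MB left
memory block 5: place 200 MB, 312 MB left
memory block 5: place 173 MB, 139 MB left
memory block 6: place 199 MB, 313 MB left
memory block 6: place 182 MB, 131 MB left
memory block 7: place 199 MB, 313 MB left
7 memory blocks × 512 MB = 3584 MB; used 2549 MB; unused 1035 MB.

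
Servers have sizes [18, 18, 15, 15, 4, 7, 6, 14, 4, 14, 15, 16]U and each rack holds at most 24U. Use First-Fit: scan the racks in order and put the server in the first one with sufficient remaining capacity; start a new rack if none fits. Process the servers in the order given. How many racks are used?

18U → rack 1 (remaining 6U)
18U → rack 2 (remaining 6U)
15U → rack 3 (remaining 9U)
15U → rack 4 (remaining 9U)
4U → rack 1 (remaining 2U)
7U → rack 3 (remaining 2U)
6U → rack 2 (remaining 0U)
14U → rack 5 (remaining 10U)
4U → rack 4 (remaining 5U)
14U → rack 6 (remaining 10U)
15U → rack 7 (remaining 9U)
16U → rack 8 (remaining 8U)

8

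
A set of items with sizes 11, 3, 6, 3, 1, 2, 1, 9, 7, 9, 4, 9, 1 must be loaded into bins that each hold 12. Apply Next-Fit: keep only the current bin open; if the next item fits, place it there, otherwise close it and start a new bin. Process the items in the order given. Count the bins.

8

Put 11 in bin 1; 1 remain.
Put 3 in bin 2; 9 remain.
Put 6 in bin 2; 3 remain.
Put 3 in bin 2; 0 remain.
Put 1 in bin 3; 11 remain.
Put 2 in bin 3; 9 remain.
Put 1 in bin 3; 8 remain.
Put 9 in bin 4; 3 remain.
Put 7 in bin 5; 5 remain.
Put 9 in bin 6; 3 remain.
Put 4 in bin 7; 8 remain.
Put 9 in bin 8; 3 remain.
Put 1 in bin 8; 2 remain.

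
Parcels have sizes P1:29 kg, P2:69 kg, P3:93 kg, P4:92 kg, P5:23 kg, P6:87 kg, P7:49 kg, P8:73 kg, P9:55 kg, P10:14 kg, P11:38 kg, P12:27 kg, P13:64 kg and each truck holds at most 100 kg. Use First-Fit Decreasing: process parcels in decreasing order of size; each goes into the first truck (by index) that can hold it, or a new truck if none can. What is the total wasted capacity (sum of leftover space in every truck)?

Sorted descending: 93, 92, 87, 73, 69, 64, 55, 49, 38, 29, 27, 23, 14.
93 kg → truck 1 (remaining 7 kg)
92 kg → truck 2 (remaining 8 kg)
87 kg → truck 3 (remaining 13 kg)
73 kg → truck 4 (remaining 27 kg)
69 kg → truck 5 (remaining 31 kg)
64 kg → truck 6 (remaining 36 kg)
55 kg → truck 7 (remaining 45 kg)
49 kg → truck 8 (remaining 51 kg)
38 kg → truck 7 (remaining 7 kg)
29 kg → truck 5 (remaining 2 kg)
27 kg → truck 4 (remaining 0 kg)
23 kg → truck 6 (remaining 13 kg)
14 kg → truck 8 (remaining 37 kg)
8 trucks × 100 kg = 800 kg; used 713 kg; unused 87 kg.

87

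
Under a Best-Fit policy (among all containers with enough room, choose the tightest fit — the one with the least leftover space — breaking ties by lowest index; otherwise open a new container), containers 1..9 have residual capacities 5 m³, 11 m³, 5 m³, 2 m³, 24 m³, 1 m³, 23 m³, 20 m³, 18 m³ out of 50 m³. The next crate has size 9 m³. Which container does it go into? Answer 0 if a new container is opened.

2

Containers with room: container 2 (11 m³), container 5 (24 m³), container 7 (23 m³), container 8 (20 m³), container 9 (18 m³).
Tightest fit is container 2 with 11 m³ free.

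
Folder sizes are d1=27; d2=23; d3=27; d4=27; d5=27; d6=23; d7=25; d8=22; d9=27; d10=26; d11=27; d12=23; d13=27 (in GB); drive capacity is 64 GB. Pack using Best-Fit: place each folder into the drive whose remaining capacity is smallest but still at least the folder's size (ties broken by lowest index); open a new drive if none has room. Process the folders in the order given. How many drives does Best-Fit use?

drive 1: place d1 (27 GB), 37 GB left
drive 1: place d2 (23 GB), 14 GB left
drive 2: place d3 (27 GB), 37 GB left
drive 2: place d4 (27 GB), 10 GB left
drive 3: place d5 (27 GB), 37 GB left
drive 3: place d6 (23 GB), 14 GB left
drive 4: place d7 (25 GB), 39 GB left
drive 4: place d8 (22 GB), 17 GB left
drive 5: place d9 (27 GB), 37 GB left
drive 5: place d10 (26 GB), 11 GB left
drive 6: place d11 (27 GB), 37 GB left
drive 6: place d12 (23 GB), 14 GB left
drive 7: place d13 (27 GB), 37 GB left
Final drives: [27,23] [27,27] [27,23] [25,22] [27,26] [27,23] [27].

7 drives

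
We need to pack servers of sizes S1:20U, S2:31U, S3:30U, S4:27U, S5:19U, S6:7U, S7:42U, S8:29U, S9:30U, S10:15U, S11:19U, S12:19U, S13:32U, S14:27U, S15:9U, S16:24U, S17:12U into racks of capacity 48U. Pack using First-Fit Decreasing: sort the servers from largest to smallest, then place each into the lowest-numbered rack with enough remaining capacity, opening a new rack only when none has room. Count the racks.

Sorted descending: 42, 32, 31, 30, 30, 29, 27, 27, 24, 20, 19, 19, 19, 15, 12, 9, 7.
Put 42U in rack 1; 6U remain.
Put 32U in rack 2; 16U remain.
Put 31U in rack 3; 17U remain.
Put 30U in rack 4; 18U remain.
Put 30U in rack 5; 18U remain.
Put 29U in rack 6; 19U remain.
Put 27U in rack 7; 21U remain.
Put 27U in rack 8; 21U remain.
Put 24U in rack 9; 24U remain.
Put 20U in rack 7; 1U remain.
Put 19U in rack 6; 0U remain.
Put 19U in rack 8; 2U remain.
Put 19U in rack 9; 5U remain.
Put 15U in rack 2; 1U remain.
Put 12U in rack 3; 5U remain.
Put 9U in rack 4; 9U remain.
Put 7U in rack 4; 2U remain.
Final racks: [42] [32,15] [31,12] [30,9,7] [30] [29,19] [27,20] [27,19] [24,19].

9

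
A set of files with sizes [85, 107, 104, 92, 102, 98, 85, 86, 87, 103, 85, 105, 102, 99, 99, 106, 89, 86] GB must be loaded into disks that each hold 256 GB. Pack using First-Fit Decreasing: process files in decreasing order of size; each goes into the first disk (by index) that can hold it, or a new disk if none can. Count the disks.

Sorted descending: 107, 106, 105, 104, 103, 102, 102, 99, 99, 98, 92, 89, 87, 86, 86, 85, 85, 85.
Put 107 GB in disk 1; 149 GB remain.
Put 106 GB in disk 1; 43 GB remain.
Put 105 GB in disk 2; 151 GB remain.
Put 104 GB in disk 2; 47 GB remain.
Put 103 GB in disk 3; 153 GB remain.
Put 102 GB in disk 3; 51 GB remain.
Put 102 GB in disk 4; 154 GB remain.
Put 99 GB in disk 4; 55 GB remain.
Put 99 GB in disk 5; 157 GB remain.
Put 98 GB in disk 5; 59 GB remain.
Put 92 GB in disk 6; 164 GB remain.
Put 89 GB in disk 6; 75 GB remain.
Put 87 GB in disk 7; 169 GB remain.
Put 86 GB in disk 7; 83 GB remain.
Put 86 GB in disk 8; 170 GB remain.
Put 85 GB in disk 8; 85 GB remain.
Put 85 GB in disk 8; 0 GB remain.
Put 85 GB in disk 9; 171 GB remain.
Final disks: [107,106] [105,104] [103,102] [102,99] [99,98] [92,89] [87,86] [86,85,85] [85].

9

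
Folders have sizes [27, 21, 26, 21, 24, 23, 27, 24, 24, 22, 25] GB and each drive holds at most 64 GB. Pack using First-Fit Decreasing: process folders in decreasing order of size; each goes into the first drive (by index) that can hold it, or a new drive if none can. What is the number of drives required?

5 drives

Sorted descending: 27, 27, 26, 25, 24, 24, 24, 23, 22, 21, 21.
Put 27 GB in drive 1; 37 GB remain.
Put 27 GB in drive 1; 10 GB remain.
Put 26 GB in drive 2; 38 GB remain.
Put 25 GB in drive 2; 13 GB remain.
Put 24 GB in drive 3; 40 GB remain.
Put 24 GB in drive 3; 16 GB remain.
Put 24 GB in drive 4; 40 GB remain.
Put 23 GB in drive 4; 17 GB remain.
Put 22 GB in drive 5; 42 GB remain.
Put 21 GB in drive 5; 21 GB remain.
Put 21 GB in drive 5; 0 GB remain.
Final drives: [27,27] [26,25] [24,24] [24,23] [22,21,21].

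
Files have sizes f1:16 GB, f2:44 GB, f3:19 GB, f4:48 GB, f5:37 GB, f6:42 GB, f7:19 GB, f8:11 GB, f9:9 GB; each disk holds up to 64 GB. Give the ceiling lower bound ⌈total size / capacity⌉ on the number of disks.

4 disks

Total size = 16 + 44 + 19 + 48 + 37 + 42 + 19 + 11 + 9 = 245 GB.
⌈245 / 64⌉ = 4.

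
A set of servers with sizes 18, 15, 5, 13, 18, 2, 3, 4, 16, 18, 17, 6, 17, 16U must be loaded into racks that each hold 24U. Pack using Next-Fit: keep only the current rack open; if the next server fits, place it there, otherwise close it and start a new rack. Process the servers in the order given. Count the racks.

rack 1: place 18U, 6U left
rack 2: place 15U, 9U left
rack 2: place 5U, 4U left
rack 3: place 13U, 11U left
rack 4: place 18U, 6U left
rack 4: place 2U, 4U left
rack 4: place 3U, 1U left
rack 5: place 4U, 20U left
rack 5: place 16U, 4U left
rack 6: place 18U, 6U left
rack 7: place 17U, 7U left
rack 7: place 6U, 1U left
rack 8: place 17U, 7U left
rack 9: place 16U, 8U left

9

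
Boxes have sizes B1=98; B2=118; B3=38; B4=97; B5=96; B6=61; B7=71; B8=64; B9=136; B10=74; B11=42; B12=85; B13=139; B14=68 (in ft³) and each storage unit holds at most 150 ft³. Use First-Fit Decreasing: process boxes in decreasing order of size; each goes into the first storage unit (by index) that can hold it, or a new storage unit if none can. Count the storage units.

Sorted descending: 139, 136, 118, 98, 97, 96, 85, 74, 71, 68, 64, 61, 42, 38.
139 ft³ → storage unit 1 (remaining 11 ft³)
136 ft³ → storage unit 2 (remaining 14 ft³)
118 ft³ → storage unit 3 (remaining 32 ft³)
98 ft³ → storage unit 4 (remaining 52 ft³)
97 ft³ → storage unit 5 (remaining 53 ft³)
96 ft³ → storage unit 6 (remaining 54 ft³)
85 ft³ → storage unit 7 (remaining 65 ft³)
74 ft³ → storage unit 8 (remaining 76 ft³)
71 ft³ → storage unit 8 (remaining 5 ft³)
68 ft³ → storage unit 9 (remaining 82 ft³)
64 ft³ → storage unit 7 (remaining 1 ft³)
61 ft³ → storage unit 9 (remaining 21 ft³)
42 ft³ → storage unit 4 (remaining 10 ft³)
38 ft³ → storage unit 5 (remaining 15 ft³)
Final storage units: [139] [136] [118] [98,42] [97,38] [96] [85,64] [74,71] [68,61].

9 storage units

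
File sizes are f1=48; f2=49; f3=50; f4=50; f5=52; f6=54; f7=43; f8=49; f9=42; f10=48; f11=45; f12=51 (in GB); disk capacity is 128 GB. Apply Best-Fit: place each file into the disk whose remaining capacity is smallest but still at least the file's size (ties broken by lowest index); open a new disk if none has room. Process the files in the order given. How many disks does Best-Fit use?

6 disks

Put f1 (48 GB) in disk 1; 80 GB remain.
Put f2 (49 GB) in disk 1; 31 GB remain.
Put f3 (50 GB) in disk 2; 78 GB remain.
Put f4 (50 GB) in disk 2; 28 GB remain.
Put f5 (52 GB) in disk 3; 76 GB remain.
Put f6 (54 GB) in disk 3; 22 GB remain.
Put f7 (43 GB) in disk 4; 85 GB remain.
Put f8 (49 GB) in disk 4; 36 GB remain.
Put f9 (42 GB) in disk 5; 86 GB remain.
Put f10 (48 GB) in disk 5; 38 GB remain.
Put f11 (45 GB) in disk 6; 83 GB remain.
Put f12 (51 GB) in disk 6; 32 GB remain.
Final disks: [48,49] [50,50] [52,54] [43,49] [42,48] [45,51].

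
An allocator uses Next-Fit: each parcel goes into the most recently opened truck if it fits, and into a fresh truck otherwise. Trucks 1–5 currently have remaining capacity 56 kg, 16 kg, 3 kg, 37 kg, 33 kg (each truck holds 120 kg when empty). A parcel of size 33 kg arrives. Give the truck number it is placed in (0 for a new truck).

Next-Fit only looks at truck 5, which has 33 kg free.
33 kg fits there.

5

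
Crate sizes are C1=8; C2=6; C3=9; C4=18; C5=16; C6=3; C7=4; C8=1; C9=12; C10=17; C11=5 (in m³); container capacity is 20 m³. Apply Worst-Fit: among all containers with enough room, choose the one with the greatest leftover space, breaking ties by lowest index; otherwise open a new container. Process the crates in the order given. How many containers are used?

container 1: place C1 (8 m³), 12 m³ left
container 1: place C2 (6 m³), 6 m³ left
container 2: place C3 (9 m³), 11 m³ left
container 3: place C4 (18 m³), 2 m³ left
container 4: place C5 (16 m³), 4 m³ left
container 2: place C6 (3 m³), 8 m³ left
container 2: place C7 (4 m³), 4 m³ left
container 1: place C8 (1 m³), 5 m³ left
container 5: place C9 (12 m³), 8 m³ left
container 6: place C10 (17 m³), 3 m³ left
container 5: place C11 (5 m³), 3 m³ left
Final containers: [8,6,1] [9,3,4] [18] [16] [12,5] [17].

6 containers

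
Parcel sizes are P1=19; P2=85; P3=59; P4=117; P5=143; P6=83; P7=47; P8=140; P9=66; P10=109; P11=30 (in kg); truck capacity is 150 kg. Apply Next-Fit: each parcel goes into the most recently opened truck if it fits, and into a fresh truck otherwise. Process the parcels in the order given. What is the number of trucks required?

P1 (19 kg) → truck 1 (remaining 131 kg)
P2 (85 kg) → truck 1 (remaining 46 kg)
P3 (59 kg) → truck 2 (remaining 91 kg)
P4 (117 kg) → truck 3 (remaining 33 kg)
P5 (143 kg) → truck 4 (remaining 7 kg)
P6 (83 kg) → truck 5 (remaining 67 kg)
P7 (47 kg) → truck 5 (remaining 20 kg)
P8 (140 kg) → truck 6 (remaining 10 kg)
P9 (66 kg) → truck 7 (remaining 84 kg)
P10 (109 kg) → truck 8 (remaining 41 kg)
P11 (30 kg) → truck 8 (remaining 11 kg)

8 trucks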